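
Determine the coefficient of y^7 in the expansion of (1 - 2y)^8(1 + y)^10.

Coefficient of y^7 = Σ_{j} C(8,j)·(-2)^j·C(10,7-j)·1^(7-j) for j from 0 to 7.
= 120 + (-3360) + 28224 + (-94080) + 134400 + (-80640) + 17920 + (-1024) = 1560.

1560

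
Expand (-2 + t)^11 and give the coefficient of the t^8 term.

The general term is C(11,j)·(-2)^j·(t)^(11-j); the t^8 term has j = 3.
C(11,3) = 165.
Coefficient = C(11,3) · (-2)^3 = 165 · (-8) = -1320.

-1320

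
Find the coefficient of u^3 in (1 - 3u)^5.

-270

The general term is C(5,j)·(1)^j·(-3u)^(5-j); the u^3 term has j = 2.
C(5,2) = 10.
Coefficient = C(5,2) · (-3)^3 = 10 · (-27) = -270.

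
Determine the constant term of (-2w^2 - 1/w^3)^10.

13440

General term: C(10,j)·(-2w^2)^j·(-1/w^3)^(10-j), with w-exponent 2j − 3(10−j) = 5j − 30.
Set 5j − 30 = 0: j = 6.
C(10,6) = 210; (-2)^6 = 64; (-1)^4 = 1.
Coefficient = 210 · 64 · 1 = 13440.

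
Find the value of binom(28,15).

37442160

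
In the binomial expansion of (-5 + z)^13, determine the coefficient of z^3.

2792968750

The general term is C(13,j)·(-5)^j·(z)^(13-j); the z^3 term has j = 10.
C(13,10) = 286.
Coefficient = C(13,10) · (-5)^10 = 286 · 9765625 = 2792968750.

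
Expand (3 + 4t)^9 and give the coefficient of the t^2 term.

1259712

The general term is C(9,j)·(3)^j·(4t)^(9-j); the t^2 term has j = 7.
C(9,7) = 36.
Coefficient = C(9,7) · 3^7 · 4^2 = 36 · 2187 · 16 = 1259712.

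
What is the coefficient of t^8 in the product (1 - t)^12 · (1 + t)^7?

Coefficient of t^8 = Σ_{j} C(12,j)·(-1)^j·C(7,8-j)·1^(8-j) for j from 1 to 8.
= (-12) + 462 + (-4620) + 17325 + (-27720) + 19404 + (-5544) + 495 = -210.

-210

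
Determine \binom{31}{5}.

C(31,5) = (31·30·29·28·27) / 5! = 20389320 / 120 = 169911.

169911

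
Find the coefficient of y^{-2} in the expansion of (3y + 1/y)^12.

General term: C(12,j)·(3y)^j·(1/y)^(12-j), with y-exponent 1j − 1(12−j) = 2j − 12.
Set 2j − 12 = -2: j = 5.
C(12,5) = 792; 3^5 = 243; 1^7 = 1.
Coefficient = 792 · 243 · 1 = 192456.

192456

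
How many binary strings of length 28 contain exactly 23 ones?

98280

Choose the 23 positions: C(28,23) = 98280.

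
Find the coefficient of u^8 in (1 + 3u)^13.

The general term is C(13,j)·(1)^j·(3u)^(13-j); the u^8 term has j = 5.
C(13,5) = 1287.
Coefficient = C(13,5) · 3^8 = 1287 · 6561 = 8444007.

8444007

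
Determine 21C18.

1330

C(21,18) = C(21,3) by symmetry.
C(21,3) = (21·20·19) / 3! = 7980 / 6 = 1330.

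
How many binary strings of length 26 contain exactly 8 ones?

1562275

Choose the 8 positions: C(26,8) = 1562275.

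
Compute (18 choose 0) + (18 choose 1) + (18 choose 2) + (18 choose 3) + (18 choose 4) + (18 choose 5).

1 + 18 + 153 + 816 + 3060 + 8568 = 12616.

12616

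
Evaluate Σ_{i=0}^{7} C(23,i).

1 + 23 + 253 + 1771 + 8855 + 33649 + 100947 + 245157 = 390656.

390656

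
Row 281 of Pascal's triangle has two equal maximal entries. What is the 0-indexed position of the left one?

For odd n = 281, C(281,k) peaks at k = (n−1)/2 and (n+1)/2; the smaller is 140.

140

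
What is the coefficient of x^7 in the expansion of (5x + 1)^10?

9375000

The general term is C(10,j)·(5x)^j·(1)^(10-j); the x^7 term has j = 7.
C(10,7) = 120.
Coefficient = C(10,7) · 5^7 = 120 · 78125 = 9375000.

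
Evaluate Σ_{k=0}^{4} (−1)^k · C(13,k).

495

The partial alternating sum Σ_{k=0}^{4} (−1)^k C(13,k) = (−1)^4 C(12,4) = 495.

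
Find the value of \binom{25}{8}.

1081575

C(25,8) = (25·24·23·22·21·20·19·18) / 8! = 43609104000 / 40320 = 1081575.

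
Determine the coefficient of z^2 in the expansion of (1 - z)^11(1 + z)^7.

Coefficient of z^2 = Σ_{j} C(11,j)·(-1)^j·C(7,2-j)·1^(2-j) for j from 0 to 2.
= 21 + (-77) + 55 = -1.

-1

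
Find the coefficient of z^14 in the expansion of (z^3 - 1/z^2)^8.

28

General term: C(8,j)·(z^3)^j·(-1/z^2)^(8-j), with z-exponent 3j − 2(8−j) = 5j − 16.
Set 5j − 16 = 14: j = 6.
C(8,6) = 28; 1^6 = 1; (-1)^2 = 1.
Coefficient = 28 · 1 · 1 = 28.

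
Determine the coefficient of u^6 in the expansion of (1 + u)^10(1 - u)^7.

Coefficient of u^6 = Σ_{j} C(10,j)·1^j·C(7,6-j)·(-1)^(6-j) for j from 0 to 6.
= 7 + (-210) + 1575 + (-4200) + 4410 + (-1764) + 210 = 28.

28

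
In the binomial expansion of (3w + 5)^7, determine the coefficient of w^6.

25515

The general term is C(7,j)·(3w)^j·(5)^(7-j); the w^6 term has j = 6.
C(7,6) = 7.
Coefficient = C(7,6) · 3^6 · 5^1 = 7 · 729 · 5 = 25515.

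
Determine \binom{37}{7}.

C(37,7) = (37·36·35·34·33·32·31) / 7! = 51889178880 / 5040 = 10295472.

10295472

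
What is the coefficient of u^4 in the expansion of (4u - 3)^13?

The general term is C(13,j)·(4u)^j·(-3)^(13-j); the u^4 term has j = 4.
C(13,4) = 715.
Coefficient = C(13,4) · 4^4 · (-3)^9 = 715 · 256 · (-19683) = -3602776320.

-3602776320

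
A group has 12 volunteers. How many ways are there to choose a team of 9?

This is C(12,9) = 220.

220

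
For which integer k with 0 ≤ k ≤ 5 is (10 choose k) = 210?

C(10,k) increases on 0 ≤ k ≤ 5. C(10,3) = 120 and C(10,4) = 210, so k = 4.

4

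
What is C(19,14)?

11628

C(19,14) = C(19,5) by symmetry.
C(19,5) = (19·18·17·16·15) / 5! = 1395360 / 120 = 11628.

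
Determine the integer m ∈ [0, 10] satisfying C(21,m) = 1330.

C(21,m) increases on 0 ≤ m ≤ 10. C(21,2) = 210 and C(21,3) = 1330, so m = 3.

3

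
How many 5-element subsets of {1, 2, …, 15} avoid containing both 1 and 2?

All 5-subsets: C(15,5) = 3003. Those containing both fixed elements: C(13,3) = 286.
3003 − 286 = 2717.

2717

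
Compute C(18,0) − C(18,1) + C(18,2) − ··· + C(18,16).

17

The partial alternating sum Σ_{k=0}^{16} (−1)^k C(18,k) = (−1)^16 C(17,16) = 17.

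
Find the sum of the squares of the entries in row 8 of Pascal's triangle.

By Vandermonde's identity, Σ C(8,r)² = C(16,8) = 12870.

12870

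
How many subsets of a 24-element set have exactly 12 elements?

2704156

Choose the 12 positions: C(24,12) = 2704156.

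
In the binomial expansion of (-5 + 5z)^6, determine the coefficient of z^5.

-93750

The general term is C(6,j)·(-5)^j·(5z)^(6-j); the z^5 term has j = 1.
C(6,1) = 6.
Coefficient = C(6,1) · (-5)^1 · 5^5 = 6 · (-5) · 3125 = -93750.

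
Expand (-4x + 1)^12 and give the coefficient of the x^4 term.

126720

The general term is C(12,j)·(-4x)^j·(1)^(12-j); the x^4 term has j = 4.
C(12,4) = 495.
Coefficient = C(12,4) · (-4)^4 = 495 · 256 = 126720.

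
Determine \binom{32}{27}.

201376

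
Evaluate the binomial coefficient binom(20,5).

15504

C(20,5) = (20·19·18·17·16) / 5! = 1860480 / 120 = 15504.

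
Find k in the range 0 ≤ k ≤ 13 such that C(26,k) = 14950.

4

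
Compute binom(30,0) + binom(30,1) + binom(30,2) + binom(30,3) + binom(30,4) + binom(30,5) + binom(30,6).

1 + 30 + 435 + 4060 + 27405 + 142506 + 593775 = 768212.

768212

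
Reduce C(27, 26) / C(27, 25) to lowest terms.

C(n,k+1)/C(n,k) = (n−k)/(k+1) = (27−25)/(25+1) = 2/26 = 1/13.

1/13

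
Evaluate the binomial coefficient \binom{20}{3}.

1140

C(20,3) = (20·19·18) / 3! = 6840 / 6 = 1140.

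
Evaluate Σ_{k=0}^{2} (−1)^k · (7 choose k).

The partial alternating sum Σ_{k=0}^{2} (−1)^k C(7,k) = (−1)^2 C(6,2) = 15.

15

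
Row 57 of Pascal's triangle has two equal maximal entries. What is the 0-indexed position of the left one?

28

For odd n = 57, C(57,k) peaks at k = (n−1)/2 and (n+1)/2; the lesser is 28.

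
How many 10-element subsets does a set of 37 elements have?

348330136

C(37,10) = (37·36·35·34·33·32·31·30·29·28) / 10! = 1264020397516800 / 3628800 = 348330136.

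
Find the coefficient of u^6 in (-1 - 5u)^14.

46921875

The general term is C(14,j)·(-1)^j·(-5u)^(14-j); the u^6 term has j = 8.
C(14,8) = 3003.
Coefficient = C(14,8) · (-5)^6 = 3003 · 15625 = 46921875.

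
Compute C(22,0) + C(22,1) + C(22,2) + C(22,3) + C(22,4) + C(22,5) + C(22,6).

1 + 22 + 231 + 1540 + 7315 + 26334 + 74613 = 110056.

110056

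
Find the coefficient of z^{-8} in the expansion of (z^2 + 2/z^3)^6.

General term: C(6,j)·(z^2)^j·(2/z^3)^(6-j), with z-exponent 2j − 3(6−j) = 5j − 18.
Set 5j − 18 = -8: j = 2.
C(6,2) = 15; 1^2 = 1; 2^4 = 16.
Coefficient = 15 · 1 · 16 = 240.

240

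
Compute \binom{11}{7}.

330

C(11,7) = C(11,4) by symmetry.
C(11,4) = (11·10·9·8) / 4! = 7920 / 24 = 330.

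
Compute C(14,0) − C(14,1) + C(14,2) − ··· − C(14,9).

The partial alternating sum Σ_{k=0}^{9} (−1)^k C(14,k) = (−1)^9 C(13,9) = -715.

-715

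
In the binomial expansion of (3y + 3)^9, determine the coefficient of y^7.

708588

The general term is C(9,j)·(3y)^j·(3)^(9-j); the y^7 term has j = 7.
C(9,7) = 36.
Coefficient = C(9,7) · 3^7 · 3^2 = 36 · 2187 · 9 = 708588.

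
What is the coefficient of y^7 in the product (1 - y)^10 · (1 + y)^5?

Coefficient of y^7 = Σ_{j} C(10,j)·(-1)^j·C(5,7-j)·1^(7-j) for j from 2 to 7.
= 45 + (-600) + 2100 + (-2520) + 1050 + (-120) = -45.

-45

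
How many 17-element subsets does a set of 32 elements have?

C(32,17) = C(32,15) by symmetry.
C(32,15) = (32·31·30·29·28·27·26·25·24·23·22·21·20·19·18) / 15! = 739781100339240960000 / 1307674368000 = 565722720.

565722720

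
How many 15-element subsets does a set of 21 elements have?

54264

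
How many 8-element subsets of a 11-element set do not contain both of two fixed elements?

81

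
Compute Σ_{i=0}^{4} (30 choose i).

31931

1 + 30 + 435 + 4060 + 27405 = 31931.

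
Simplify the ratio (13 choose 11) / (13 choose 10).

C(n,k+1)/C(n,k) = (n−k)/(k+1) = (13−10)/(10+1) = 3/11.

3/11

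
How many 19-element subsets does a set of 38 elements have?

35345263800

C(38,19) = (38·37·36·35·34·33·32·31·30·29·28·27·26·25·24·23·22·21·20) / 19! = 4299578163927654889881600000 / 121645100408832000 = 35345263800.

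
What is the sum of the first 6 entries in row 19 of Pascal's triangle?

1 + 19 + 171 + 969 + 3876 + 11628 = 16664.

16664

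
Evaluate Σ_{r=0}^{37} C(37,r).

137438953472

The entries of row 37 sum to 2^37 = 137438953472.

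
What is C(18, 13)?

8568

C(18,13) = C(18,5) by symmetry.
C(18,5) = (18·17·16·15·14) / 5! = 1028160 / 120 = 8568.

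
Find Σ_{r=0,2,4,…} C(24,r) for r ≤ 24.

Half of (1+1)^24 + (1−1)^24 gives the even-index sum: 2^23 = 8388608.

8388608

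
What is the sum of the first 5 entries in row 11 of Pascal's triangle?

1 + 11 + 55 + 165 + 330 = 562.

562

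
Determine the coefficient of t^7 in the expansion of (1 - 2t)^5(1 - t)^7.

-7183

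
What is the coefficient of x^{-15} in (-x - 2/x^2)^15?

-3075072

General term: C(15,j)·(-x)^j·(-2/x^2)^(15-j), with x-exponent 1j − 2(15−j) = 3j − 30.
Set 3j − 30 = -15: j = 5.
C(15,5) = 3003; (-1)^5 = -1; (-2)^10 = 1024.
Coefficient = 3003 · (-1) · 1024 = -3075072.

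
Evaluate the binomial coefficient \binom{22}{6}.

74613

C(22,6) = (22·21·20·19·18·17) / 6! = 53721360 / 720 = 74613.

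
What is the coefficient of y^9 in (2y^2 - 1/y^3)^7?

General term: C(7,j)·(2y^2)^j·(-1/y^3)^(7-j), with y-exponent 2j − 3(7−j) = 5j − 21.
Set 5j − 21 = 9: j = 6.
C(7,6) = 7; 2^6 = 64; (-1)^1 = -1.
Coefficient = 7 · 64 · (-1) = -448.

-448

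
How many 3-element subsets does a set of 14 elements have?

364

C(14,3) = (14·13·12) / 3! = 2184 / 6 = 364.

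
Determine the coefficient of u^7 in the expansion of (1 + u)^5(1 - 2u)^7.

-324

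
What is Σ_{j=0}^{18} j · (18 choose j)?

Differentiating (1+x)^18 and setting x=1: Σ j·C(18,j) = 18·2^17 = 2359296.

2359296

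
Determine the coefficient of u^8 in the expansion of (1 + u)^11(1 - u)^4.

99

Coefficient of u^8 = Σ_{j} C(11,j)·1^j·C(4,8-j)·(-1)^(8-j) for j from 4 to 8.
= 330 + (-1848) + 2772 + (-1320) + 165 = 99.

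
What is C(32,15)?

C(32,15) = (32·31·30·29·28·27·26·25·24·23·22·21·20·19·18) / 15! = 739781100339240960000 / 1307674368000 = 565722720.

565722720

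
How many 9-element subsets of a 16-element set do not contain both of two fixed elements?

All 9-subsets: C(16,9) = 11440. Those containing both fixed elements: C(14,7) = 3432.
11440 − 3432 = 8008.

8008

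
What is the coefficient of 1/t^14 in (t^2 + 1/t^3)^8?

General term: C(8,j)·(t^2)^j·(1/t^3)^(8-j), with t-exponent 2j − 3(8−j) = 5j − 24.
Set 5j − 24 = -14: j = 2.
C(8,2) = 28; 1^2 = 1; 1^6 = 1.
Coefficient = 28 · 1 · 1 = 28.

28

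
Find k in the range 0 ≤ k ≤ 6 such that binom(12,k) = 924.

6

C(12,k) increases on 0 ≤ k ≤ 6. C(12,5) = 792 and C(12,6) = 924, so k = 6.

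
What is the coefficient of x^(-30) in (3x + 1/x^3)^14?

9828

General term: C(14,j)·(3x)^j·(1/x^3)^(14-j), with x-exponent 1j − 3(14−j) = 4j − 42.
Set 4j − 42 = -30: j = 3.
C(14,3) = 364; 3^3 = 27; 1^11 = 1.
Coefficient = 364 · 27 · 1 = 9828.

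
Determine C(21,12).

293930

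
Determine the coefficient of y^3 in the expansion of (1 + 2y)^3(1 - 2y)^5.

48

Coefficient of y^3 = Σ_{j} C(3,j)·2^j·C(5,3-j)·(-2)^(3-j) for j from 0 to 3.
= (-80) + 240 + (-120) + 8 = 48.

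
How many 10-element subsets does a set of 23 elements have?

1144066

C(23,10) = (23·22·21·20·19·18·17·16·15·14) / 10! = 4151586700800 / 3628800 = 1144066.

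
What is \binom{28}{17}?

21474180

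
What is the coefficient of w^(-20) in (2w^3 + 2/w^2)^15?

General term: C(15,j)·(2w^3)^j·(2/w^2)^(15-j), with w-exponent 3j − 2(15−j) = 5j − 30.
Set 5j − 30 = -20: j = 2.
C(15,2) = 105; 2^2 = 4; 2^13 = 8192.
Coefficient = 105 · 4 · 8192 = 3440640.

3440640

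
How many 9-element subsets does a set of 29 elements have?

C(29,9) = (29·28·27·26·25·24·23·22·21) / 9! = 3634245014400 / 362880 = 10015005.

10015005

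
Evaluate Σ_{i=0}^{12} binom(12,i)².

2704156

By Vandermonde's identity, Σ C(12,i)² = C(24,12) = 2704156.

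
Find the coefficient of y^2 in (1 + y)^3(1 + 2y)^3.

Coefficient of y^2 = Σ_{j} C(3,j)·1^j·C(3,2-j)·2^(2-j) for j from 0 to 2.
= 12 + 18 + 3 = 33.

33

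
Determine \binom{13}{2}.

78

C(13,2) = (13·12) / 2! = 156 / 2 = 78.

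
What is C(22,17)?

C(22,17) = C(22,5) by symmetry.
C(22,5) = (22·21·20·19·18) / 5! = 3160080 / 120 = 26334.

26334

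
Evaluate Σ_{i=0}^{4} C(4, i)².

By Vandermonde's identity, Σ C(4,i)² = C(8,4) = 70.

70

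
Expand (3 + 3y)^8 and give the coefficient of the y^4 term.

The general term is C(8,j)·(3)^j·(3y)^(8-j); the y^4 term has j = 4.
C(8,4) = 70.
Coefficient = C(8,4) · 3^4 · 3^4 = 70 · 81 · 81 = 459270.

459270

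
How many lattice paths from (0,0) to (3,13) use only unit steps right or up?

Each path is a sequence of 16 steps with 3 rights: C(16,3) = 560.

560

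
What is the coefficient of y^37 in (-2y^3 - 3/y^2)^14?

General term: C(14,j)·(-2y^3)^j·(-3/y^2)^(14-j), with y-exponent 3j − 2(14−j) = 5j − 28.
Set 5j − 28 = 37: j = 13.
C(14,13) = 14; (-2)^13 = -8192; (-3)^1 = -3.
Coefficient = 14 · (-8192) · (-3) = 344064.

344064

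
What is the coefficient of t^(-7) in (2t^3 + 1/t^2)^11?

General term: C(11,j)·(2t^3)^j·(1/t^2)^(11-j), with t-exponent 3j − 2(11−j) = 5j − 22.
Set 5j − 22 = -7: j = 3.
C(11,3) = 165; 2^3 = 8; 1^8 = 1.
Coefficient = 165 · 8 · 1 = 1320.

1320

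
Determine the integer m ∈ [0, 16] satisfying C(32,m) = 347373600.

C(32,m) increases on 0 ≤ m ≤ 16. C(32,12) = 225792840 and C(32,13) = 347373600, so m = 13.

13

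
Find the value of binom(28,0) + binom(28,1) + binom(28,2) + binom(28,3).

1 + 28 + 378 + 3276 = 3683.

3683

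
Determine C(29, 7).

1560780

C(29,7) = (29·28·27·26·25·24·23) / 7! = 7866331200 / 5040 = 1560780.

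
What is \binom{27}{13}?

20058300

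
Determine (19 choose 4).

C(19,4) = (19·18·17·16) / 4! = 93024 / 24 = 3876.

3876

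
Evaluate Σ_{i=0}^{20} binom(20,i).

The entries of row 20 sum to 2^20 = 1048576.

1048576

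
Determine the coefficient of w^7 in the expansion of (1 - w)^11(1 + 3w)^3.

264

Coefficient of w^7 = Σ_{j} C(11,j)·(-1)^j·C(3,7-j)·3^(7-j) for j from 4 to 7.
= 8910 + (-12474) + 4158 + (-330) = 264.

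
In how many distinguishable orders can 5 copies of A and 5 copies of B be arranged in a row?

Choose positions for the A's: C(10,5) = 252.

252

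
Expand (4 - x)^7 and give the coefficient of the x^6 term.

28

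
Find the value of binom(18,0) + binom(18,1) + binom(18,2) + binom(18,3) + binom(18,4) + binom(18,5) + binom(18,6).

31180

1 + 18 + 153 + 816 + 3060 + 8568 + 18564 = 31180.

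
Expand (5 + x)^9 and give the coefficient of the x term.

3515625

The general term is C(9,j)·(5)^j·(x)^(9-j); the x^1 term has j = 8.
C(9,8) = 9.
Coefficient = C(9,8) · 5^8 = 9 · 390625 = 3515625.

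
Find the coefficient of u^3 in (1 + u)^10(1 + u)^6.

560

(1 + u)^10(1 + u)^6 = (1 + u)^16, so the coefficient of u^3 is C(16,3)·1^3 = 560·1 = 560.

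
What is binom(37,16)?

C(37,16) = (37·36·35·34·33·32·31·30·29·28·27·26·25·24·23·22) / 16! = 269397128065642536960000 / 20922789888000 = 12875774670.

12875774670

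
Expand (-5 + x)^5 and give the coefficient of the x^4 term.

-25

The general term is C(5,j)·(-5)^j·(x)^(5-j); the x^4 term has j = 1.
C(5,1) = 5.
Coefficient = C(5,1) · (-5)^1 = 5 · (-5) = -25.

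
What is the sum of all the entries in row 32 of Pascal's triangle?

The entries of row 32 sum to 2^32 = 4294967296.

4294967296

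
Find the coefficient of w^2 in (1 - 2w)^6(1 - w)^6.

147

Coefficient of w^2 = Σ_{j} C(6,j)·(-2)^j·C(6,2-j)·(-1)^(2-j) for j from 0 to 2.
= 15 + 72 + 60 = 147.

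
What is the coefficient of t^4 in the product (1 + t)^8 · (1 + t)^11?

(1 + t)^8(1 + t)^11 = (1 + t)^19, so the coefficient of t^4 is C(19,4)·1^4 = 3876·1 = 3876.

3876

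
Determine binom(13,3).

C(13,3) = (13·12·11) / 3! = 1716 / 6 = 286.

286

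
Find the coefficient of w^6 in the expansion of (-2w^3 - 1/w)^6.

160

General term: C(6,j)·(-2w^3)^j·(-1/w)^(6-j), with w-exponent 3j − 1(6−j) = 4j − 6.
Set 4j − 6 = 6: j = 3.
C(6,3) = 20; (-2)^3 = -8; (-1)^3 = -1.
Coefficient = 20 · (-8) · (-1) = 160.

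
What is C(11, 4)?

330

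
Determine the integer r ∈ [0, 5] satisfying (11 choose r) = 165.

3

C(11,r) increases on 0 ≤ r ≤ 5. C(11,2) = 55 and C(11,3) = 165, so r = 3.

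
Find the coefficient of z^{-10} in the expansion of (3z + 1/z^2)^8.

252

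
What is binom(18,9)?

C(18,9) = (18·17·16·15·14·13·12·11·10) / 9! = 17643225600 / 362880 = 48620.

48620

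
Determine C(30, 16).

145422675

C(30,16) = C(30,14) by symmetry.
C(30,14) = (30·29·28·27·26·25·24·23·22·21·20·19·18·17) / 14! = 12677700308232960000 / 87178291200 = 145422675.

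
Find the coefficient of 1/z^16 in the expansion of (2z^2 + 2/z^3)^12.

General term: C(12,j)·(2z^2)^j·(2/z^3)^(12-j), with z-exponent 2j − 3(12−j) = 5j − 36.
Set 5j − 36 = -16: j = 4.
C(12,4) = 495; 2^4 = 16; 2^8 = 256.
Coefficient = 495 · 16 · 256 = 2027520.

2027520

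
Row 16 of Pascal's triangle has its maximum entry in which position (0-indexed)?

C(16,k) is maximized at k = 16/2 = 8.

8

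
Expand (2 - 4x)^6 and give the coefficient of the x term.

-768

The general term is C(6,j)·(2)^j·(-4x)^(6-j); the x^1 term has j = 5.
C(6,5) = 6.
Coefficient = C(6,5) · 2^5 · (-4)^1 = 6 · 32 · (-4) = -768.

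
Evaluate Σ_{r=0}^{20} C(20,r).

1048576

Setting x = 1 in (1+x)^20 gives Σ C(20,r) = 2^20 = 1048576.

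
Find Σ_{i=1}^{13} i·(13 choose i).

Differentiating (1+x)^13 and setting x=1: Σ i·C(13,i) = 13·2^12 = 53248.

53248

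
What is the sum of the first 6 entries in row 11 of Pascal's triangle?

1024

1 + 11 + 55 + 165 + 330 + 462 = 1024.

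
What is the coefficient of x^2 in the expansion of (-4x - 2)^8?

28672

The general term is C(8,j)·(-4x)^j·(-2)^(8-j); the x^2 term has j = 2.
C(8,2) = 28.
Coefficient = C(8,2) · (-4)^2 · (-2)^6 = 28 · 16 · 64 = 28672.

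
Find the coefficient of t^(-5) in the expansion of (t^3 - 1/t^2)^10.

-120

General term: C(10,j)·(t^3)^j·(-1/t^2)^(10-j), with t-exponent 3j − 2(10−j) = 5j − 20.
Set 5j − 20 = -5: j = 3.
C(10,3) = 120; 1^3 = 1; (-1)^7 = -1.
Coefficient = 120 · 1 · (-1) = -120.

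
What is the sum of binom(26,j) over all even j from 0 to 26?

Half of (1+1)^26 + (1−1)^26 gives the even-index sum: 2^25 = 33554432.

33554432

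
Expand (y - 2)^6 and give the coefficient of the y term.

The general term is C(6,j)·(y)^j·(-2)^(6-j); the y^1 term has j = 1.
C(6,1) = 6.
Coefficient = C(6,1) · (-2)^5 = 6 · (-32) = -192.

-192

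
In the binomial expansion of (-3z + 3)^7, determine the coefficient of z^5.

-45927

The general term is C(7,j)·(-3z)^j·(3)^(7-j); the z^5 term has j = 5.
C(7,5) = 21.
Coefficient = C(7,5) · (-3)^5 · 3^2 = 21 · (-243) · 9 = -45927.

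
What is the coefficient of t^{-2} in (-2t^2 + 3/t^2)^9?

General term: C(9,j)·(-2t^2)^j·(3/t^2)^(9-j), with t-exponent 2j − 2(9−j) = 4j − 18.
Set 4j − 18 = -2: j = 4.
C(9,4) = 126; (-2)^4 = 16; 3^5 = 243.
Coefficient = 126 · 16 · 243 = 489888.

489888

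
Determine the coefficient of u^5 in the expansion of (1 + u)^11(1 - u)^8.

76

Coefficient of u^5 = Σ_{j} C(11,j)·1^j·C(8,5-j)·(-1)^(5-j) for j from 0 to 5.
= (-56) + 770 + (-3080) + 4620 + (-2640) + 462 = 76.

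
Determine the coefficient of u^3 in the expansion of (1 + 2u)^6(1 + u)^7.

867

Coefficient of u^3 = Σ_{j} C(6,j)·2^j·C(7,3-j)·1^(3-j) for j from 0 to 3.
= 35 + 252 + 420 + 160 = 867.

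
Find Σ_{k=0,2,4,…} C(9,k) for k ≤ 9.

Half of (1+1)^9 + (1−1)^9 gives the even-index sum: 2^8 = 256.

256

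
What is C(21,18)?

C(21,18) = C(21,3) by symmetry.
C(21,3) = (21·20·19) / 3! = 7980 / 6 = 1330.

1330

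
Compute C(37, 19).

17672631900

C(37,19) = C(37,18) by symmetry.
C(37,18) = (37·36·35·34·33·32·31·30·29·28·27·26·25·24·23·22·21·20) / 18! = 113146793787569865523200000 / 6402373705728000 = 17672631900.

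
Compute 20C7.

77520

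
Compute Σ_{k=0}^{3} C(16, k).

697

1 + 16 + 120 + 560 = 697.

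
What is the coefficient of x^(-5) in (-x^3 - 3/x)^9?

General term: C(9,j)·(-x^3)^j·(-3/x)^(9-j), with x-exponent 3j − 1(9−j) = 4j − 9.
Set 4j − 9 = -5: j = 1.
C(9,1) = 9; (-1)^1 = -1; (-3)^8 = 6561.
Coefficient = 9 · (-1) · 6561 = -59049.

-59049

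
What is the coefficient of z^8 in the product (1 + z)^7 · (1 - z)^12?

-210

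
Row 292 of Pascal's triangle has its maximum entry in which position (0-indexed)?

C(292,i) is maximized at i = 292/2 = 146.

146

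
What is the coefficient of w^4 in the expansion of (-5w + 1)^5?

The general term is C(5,j)·(-5w)^j·(1)^(5-j); the w^4 term has j = 4.
C(5,4) = 5.
Coefficient = C(5,4) · (-5)^4 = 5 · 625 = 3125.

3125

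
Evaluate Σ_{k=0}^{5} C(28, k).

1 + 28 + 378 + 3276 + 20475 + 98280 = 122438.

122438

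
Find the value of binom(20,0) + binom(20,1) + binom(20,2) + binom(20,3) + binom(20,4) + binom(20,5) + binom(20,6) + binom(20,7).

1 + 20 + 190 + 1140 + 4845 + 15504 + 38760 + 77520 = 137980.

137980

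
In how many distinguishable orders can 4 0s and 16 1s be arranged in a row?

4845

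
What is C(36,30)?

1947792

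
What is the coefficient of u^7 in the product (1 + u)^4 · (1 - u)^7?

6

Coefficient of u^7 = Σ_{j} C(4,j)·1^j·C(7,7-j)·(-1)^(7-j) for j from 0 to 4.
= (-1) + 28 + (-126) + 140 + (-35) = 6.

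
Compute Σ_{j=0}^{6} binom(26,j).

1 + 26 + 325 + 2600 + 14950 + 65780 + 230230 = 313912.

313912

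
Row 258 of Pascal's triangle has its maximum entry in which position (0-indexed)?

C(258,m) is maximized at m = 258/2 = 129.

129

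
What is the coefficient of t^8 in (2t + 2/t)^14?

5963776

General term: C(14,j)·(2t)^j·(2/t)^(14-j), with t-exponent 1j − 1(14−j) = 2j − 14.
Set 2j − 14 = 8: j = 11.
C(14,11) = 364; 2^11 = 2048; 2^3 = 8.
Coefficient = 364 · 2048 · 8 = 5963776.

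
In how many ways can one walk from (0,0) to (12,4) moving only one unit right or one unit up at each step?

Each path is a sequence of 16 steps with 12 rights: C(16,12) = 1820.

1820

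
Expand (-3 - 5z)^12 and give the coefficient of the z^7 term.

15035625000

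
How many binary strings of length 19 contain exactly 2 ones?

Choose the 2 positions: C(19,2) = 171.

171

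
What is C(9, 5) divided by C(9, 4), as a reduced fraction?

C(n,k+1)/C(n,k) = (n−k)/(k+1) = (9−4)/(4+1) = 5/5 = 1.

1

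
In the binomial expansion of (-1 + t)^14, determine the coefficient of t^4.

The general term is C(14,j)·(-1)^j·(t)^(14-j); the t^4 term has j = 10.
C(14,10) = 1001.
Coefficient = C(14,10) = 1001.

1001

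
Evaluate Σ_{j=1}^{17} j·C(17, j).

1114112

Since j·C(17,j) = 17·C(16,j−1), the sum is 17·2^16 = 17·65536 = 1114112.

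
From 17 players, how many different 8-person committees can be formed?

This is C(17,8) = 24310.

24310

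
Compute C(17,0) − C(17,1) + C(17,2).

120

The partial alternating sum Σ_{k=0}^{2} (−1)^k C(17,k) = (−1)^2 C(16,2) = 120.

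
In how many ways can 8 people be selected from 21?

This is C(21,8) = 203490.

203490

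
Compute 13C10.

286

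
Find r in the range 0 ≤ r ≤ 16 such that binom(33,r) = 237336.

5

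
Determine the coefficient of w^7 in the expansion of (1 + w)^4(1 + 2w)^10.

131904

Coefficient of w^7 = Σ_{j} C(4,j)·1^j·C(10,7-j)·2^(7-j) for j from 0 to 4.
= 15360 + 53760 + 48384 + 13440 + 960 = 131904.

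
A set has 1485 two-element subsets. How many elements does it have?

n(n−1)/2 = 1485 ⇒ n(n−1) = 2970. Since 55·54 = 2970, n = 55.

55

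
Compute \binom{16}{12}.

1820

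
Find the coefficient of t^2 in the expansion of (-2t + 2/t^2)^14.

16400384

General term: C(14,j)·(-2t)^j·(2/t^2)^(14-j), with t-exponent 1j − 2(14−j) = 3j − 28.
Set 3j − 28 = 2: j = 10.
C(14,10) = 1001; (-2)^10 = 1024; 2^4 = 16.
Coefficient = 1001 · 1024 · 16 = 16400384.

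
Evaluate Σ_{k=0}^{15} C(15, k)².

155117520

By Vandermonde's identity, Σ C(15,k)² = C(30,15) = 155117520.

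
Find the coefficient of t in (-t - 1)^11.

-11

The general term is C(11,j)·(-t)^j·(-1)^(11-j); the t^1 term has j = 1.
C(11,1) = 11.
Coefficient = C(11,1) · (-1)^1 = 11 · (-1) = -11.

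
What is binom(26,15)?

7726160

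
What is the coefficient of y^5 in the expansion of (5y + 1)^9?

The general term is C(9,j)·(5y)^j·(1)^(9-j); the y^5 term has j = 5.
C(9,5) = 126.
Coefficient = C(9,5) · 5^5 = 126 · 3125 = 393750.

393750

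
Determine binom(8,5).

56

C(8,5) = C(8,3) by symmetry.
C(8,3) = (8·7·6) / 3! = 336 / 6 = 56.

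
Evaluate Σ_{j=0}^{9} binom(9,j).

512

Setting x = 1 in (1+x)^9 gives Σ C(9,j) = 2^9 = 512.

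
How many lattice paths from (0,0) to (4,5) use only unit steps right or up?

126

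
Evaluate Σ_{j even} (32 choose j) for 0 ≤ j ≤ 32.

Half of (1+1)^32 + (1−1)^32 gives the even-index sum: 2^31 = 2147483648.

2147483648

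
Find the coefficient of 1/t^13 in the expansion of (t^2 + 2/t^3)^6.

192

General term: C(6,j)·(t^2)^j·(2/t^3)^(6-j), with t-exponent 2j − 3(6−j) = 5j − 18.
Set 5j − 18 = -13: j = 1.
C(6,1) = 6; 1^1 = 1; 2^5 = 32.
Coefficient = 6 · 1 · 32 = 192.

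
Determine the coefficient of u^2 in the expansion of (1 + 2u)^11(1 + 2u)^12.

(1 + 2u)^11(1 + 2u)^12 = (1 + 2u)^23, so the coefficient of u^2 is C(23,2)·2^2 = 253·4 = 1012.

1012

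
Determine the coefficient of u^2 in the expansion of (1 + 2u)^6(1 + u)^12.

270

Coefficient of u^2 = Σ_{j} C(6,j)·2^j·C(12,2-j)·1^(2-j) for j from 0 to 2.
= 66 + 144 + 60 = 270.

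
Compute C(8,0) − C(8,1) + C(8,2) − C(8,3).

-35

The partial alternating sum Σ_{k=0}^{3} (−1)^k C(8,k) = (−1)^3 C(7,3) = -35.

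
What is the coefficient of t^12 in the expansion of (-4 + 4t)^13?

-872415232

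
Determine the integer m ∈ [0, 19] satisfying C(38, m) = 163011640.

9

C(38,m) increases on 0 ≤ m ≤ 19. C(38,8) = 48903492 and C(38,9) = 163011640, so m = 9.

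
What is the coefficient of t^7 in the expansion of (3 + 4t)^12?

3153199104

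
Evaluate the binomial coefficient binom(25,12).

5200300

C(25,12) = (25·24·23·22·21·20·19·18·17·16·15·14) / 12! = 2490952020480000 / 479001600 = 5200300.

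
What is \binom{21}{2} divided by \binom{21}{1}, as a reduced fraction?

10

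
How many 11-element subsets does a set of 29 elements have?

34597290

C(29,11) = (29·28·27·26·25·24·23·22·21·20·19) / 11! = 1381013105472000 / 39916800 = 34597290.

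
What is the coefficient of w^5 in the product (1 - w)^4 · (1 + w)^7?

Coefficient of w^5 = Σ_{j} C(4,j)·(-1)^j·C(7,5-j)·1^(5-j) for j from 0 to 4.
= 21 + (-140) + 210 + (-84) + 7 = 14.

14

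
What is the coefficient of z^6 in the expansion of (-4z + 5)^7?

The general term is C(7,j)·(-4z)^j·(5)^(7-j); the z^6 term has j = 6.
C(7,6) = 7.
Coefficient = C(7,6) · (-4)^6 · 5^1 = 7 · 4096 · 5 = 143360.

143360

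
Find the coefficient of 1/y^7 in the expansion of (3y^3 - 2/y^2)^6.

General term: C(6,j)·(3y^3)^j·(-2/y^2)^(6-j), with y-exponent 3j − 2(6−j) = 5j − 12.
Set 5j − 12 = -7: j = 1.
C(6,1) = 6; 3^1 = 3; (-2)^5 = -32.
Coefficient = 6 · 3 · (-32) = -576.

-576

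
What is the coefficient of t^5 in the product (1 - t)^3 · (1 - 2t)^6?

-1452

Coefficient of t^5 = Σ_{j} C(3,j)·(-1)^j·C(6,5-j)·(-2)^(5-j) for j from 0 to 3.
= (-192) + (-720) + (-480) + (-60) = -1452.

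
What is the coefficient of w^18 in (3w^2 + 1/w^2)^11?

649539

General term: C(11,j)·(3w^2)^j·(1/w^2)^(11-j), with w-exponent 2j − 2(11−j) = 4j − 22.
Set 4j − 22 = 18: j = 10.
C(11,10) = 11; 3^10 = 59049; 1^1 = 1.
Coefficient = 11 · 59049 · 1 = 649539.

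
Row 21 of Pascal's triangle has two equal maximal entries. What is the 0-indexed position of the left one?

10

For odd n = 21, C(21,r) peaks at r = (n−1)/2 and (n+1)/2; the lower is 10.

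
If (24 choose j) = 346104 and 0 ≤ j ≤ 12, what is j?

7

C(24,j) increases on 0 ≤ j ≤ 12. C(24,6) = 134596 and C(24,7) = 346104, so j = 7.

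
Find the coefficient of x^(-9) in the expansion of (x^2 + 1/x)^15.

General term: C(15,j)·(x^2)^j·(1/x)^(15-j), with x-exponent 2j − 1(15−j) = 3j − 15.
Set 3j − 15 = -9: j = 2.
C(15,2) = 105; 1^2 = 1; 1^13 = 1.
Coefficient = 105 · 1 · 1 = 105.

105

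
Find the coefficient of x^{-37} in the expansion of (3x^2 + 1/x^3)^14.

General term: C(14,j)·(3x^2)^j·(1/x^3)^(14-j), with x-exponent 2j − 3(14−j) = 5j − 42.
Set 5j − 42 = -37: j = 1.
C(14,1) = 14; 3^1 = 3; 1^13 = 1.
Coefficient = 14 · 3 · 1 = 42.

42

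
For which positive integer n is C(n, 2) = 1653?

n(n−1)/2 = 1653 ⇒ n(n−1) = 3306. Since 58·57 = 3306, n = 58.

58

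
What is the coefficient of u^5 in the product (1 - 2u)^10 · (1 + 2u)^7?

-1792

Coefficient of u^5 = Σ_{j} C(10,j)·(-2)^j·C(7,5-j)·2^(5-j) for j from 0 to 5.
= 672 + (-11200) + 50400 + (-80640) + 47040 + (-8064) = -1792.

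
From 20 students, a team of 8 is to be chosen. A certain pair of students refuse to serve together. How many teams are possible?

107406

All 8-subsets: C(20,8) = 125970. Those containing both fixed elements: C(18,6) = 18564.
125970 − 18564 = 107406.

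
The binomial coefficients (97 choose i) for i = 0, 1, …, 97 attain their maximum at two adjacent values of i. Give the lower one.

48

For odd n = 97, C(97,i) peaks at i = (n−1)/2 and (n+1)/2; the lower is 48.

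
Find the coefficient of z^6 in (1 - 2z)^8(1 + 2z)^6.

Coefficient of z^6 = Σ_{j} C(8,j)·(-2)^j·C(6,6-j)·2^(6-j) for j from 0 to 6.
= 64 + (-3072) + 26880 + (-71680) + 67200 + (-21504) + 1792 = -320.

-320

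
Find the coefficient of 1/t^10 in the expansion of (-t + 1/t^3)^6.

15

General term: C(6,j)·(-t)^j·(1/t^3)^(6-j), with t-exponent 1j − 3(6−j) = 4j − 18.
Set 4j − 18 = -10: j = 2.
C(6,2) = 15; (-1)^2 = 1; 1^4 = 1.
Coefficient = 15 · 1 · 1 = 15.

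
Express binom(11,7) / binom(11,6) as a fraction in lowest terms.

5/7

C(n,k+1)/C(n,k) = (n−k)/(k+1) = (11−6)/(6+1) = 5/7.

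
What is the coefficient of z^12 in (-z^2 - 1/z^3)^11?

General term: C(11,j)·(-z^2)^j·(-1/z^3)^(11-j), with z-exponent 2j − 3(11−j) = 5j − 33.
Set 5j − 33 = 12: j = 9.
C(11,9) = 55; (-1)^9 = -1; (-1)^2 = 1.
Coefficient = 55 · (-1) · 1 = -55.

-55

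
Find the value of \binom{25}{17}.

C(25,17) = C(25,8) by symmetry.
C(25,8) = (25·24·23·22·21·20·19·18) / 8! = 43609104000 / 40320 = 1081575.

1081575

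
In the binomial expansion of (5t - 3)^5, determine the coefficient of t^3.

11250

The general term is C(5,j)·(5t)^j·(-3)^(5-j); the t^3 term has j = 3.
C(5,3) = 10.
Coefficient = C(5,3) · 5^3 · (-3)^2 = 10 · 125 · 9 = 11250.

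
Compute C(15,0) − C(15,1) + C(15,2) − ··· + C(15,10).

1001

The partial alternating sum Σ_{k=0}^{10} (−1)^k C(15,k) = (−1)^10 C(14,10) = 1001.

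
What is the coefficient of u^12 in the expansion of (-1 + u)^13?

-13

The general term is C(13,j)·(-1)^j·(u)^(13-j); the u^12 term has j = 1.
C(13,1) = 13.
Coefficient = C(13,1) · (-1)^1 = 13 · (-1) = -13.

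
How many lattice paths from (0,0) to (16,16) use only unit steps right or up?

601080390

Each path is a sequence of 32 steps with 16 rights: C(32,16) = 601080390.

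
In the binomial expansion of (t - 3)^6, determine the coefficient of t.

The general term is C(6,j)·(t)^j·(-3)^(6-j); the t^1 term has j = 1.
C(6,1) = 6.
Coefficient = C(6,1) · (-3)^5 = 6 · (-243) = -1458.

-1458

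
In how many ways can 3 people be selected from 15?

This is C(15,3) = 455.

455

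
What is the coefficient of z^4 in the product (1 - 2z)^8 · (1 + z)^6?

-193

Coefficient of z^4 = Σ_{j} C(8,j)·(-2)^j·C(6,4-j)·1^(4-j) for j from 0 to 4.
= 15 + (-320) + 1680 + (-2688) + 1120 = -193.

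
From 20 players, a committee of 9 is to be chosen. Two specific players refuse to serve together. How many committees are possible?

136136

All 9-subsets: C(20,9) = 167960. Those containing both fixed elements: C(18,7) = 31824.
167960 − 31824 = 136136.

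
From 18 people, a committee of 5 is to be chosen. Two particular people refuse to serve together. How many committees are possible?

All 5-subsets: C(18,5) = 8568. Those containing both fixed elements: C(16,3) = 560.
8568 − 560 = 8008.

8008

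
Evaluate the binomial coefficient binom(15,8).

6435

C(15,8) = C(15,7) by symmetry.
C(15,7) = (15·14·13·12·11·10·9) / 7! = 32432400 / 5040 = 6435.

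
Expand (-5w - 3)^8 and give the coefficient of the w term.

The general term is C(8,j)·(-5w)^j·(-3)^(8-j); the w^1 term has j = 1.
C(8,1) = 8.
Coefficient = C(8,1) · (-5)^1 · (-3)^7 = 8 · (-5) · (-2187) = 87480.

87480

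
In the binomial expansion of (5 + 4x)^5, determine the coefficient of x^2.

The general term is C(5,j)·(5)^j·(4x)^(5-j); the x^2 term has j = 3.
C(5,3) = 10.
Coefficient = C(5,3) · 5^3 · 4^2 = 10 · 125 · 16 = 20000.

20000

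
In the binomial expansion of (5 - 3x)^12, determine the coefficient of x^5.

The general term is C(12,j)·(5)^j·(-3x)^(12-j); the x^5 term has j = 7.
C(12,7) = 792.
Coefficient = C(12,7) · 5^7 · (-3)^5 = 792 · 78125 · (-243) = -15035625000.

-15035625000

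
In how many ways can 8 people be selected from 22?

319770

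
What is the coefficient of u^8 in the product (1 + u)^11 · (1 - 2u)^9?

-2415

Coefficient of u^8 = Σ_{j} C(11,j)·1^j·C(9,8-j)·(-2)^(8-j) for j from 0 to 8.
= 2304 + (-50688) + 295680 + (-665280) + 665280 + (-310464) + 66528 + (-5940) + 165 = -2415.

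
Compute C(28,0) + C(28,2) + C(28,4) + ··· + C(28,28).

134217728

Even-k terms of row 28 sum to 2^27 = 134217728.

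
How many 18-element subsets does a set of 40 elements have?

C(40,18) = (40·39·38·37·36·35·34·33·32·31·30·29·28·27·26·25·24·23) / 18! = 725902806896876799590400000 / 6402373705728000 = 113380261800.

113380261800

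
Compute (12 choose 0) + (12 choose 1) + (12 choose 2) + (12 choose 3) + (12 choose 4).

1 + 12 + 66 + 220 + 495 = 794.

794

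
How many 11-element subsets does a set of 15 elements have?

1365

C(15,11) = C(15,4) by symmetry.
C(15,4) = (15·14·13·12) / 4! = 32760 / 24 = 1365.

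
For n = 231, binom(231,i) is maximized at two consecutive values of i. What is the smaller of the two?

115

For odd n = 231, C(231,i) peaks at i = (n−1)/2 and (n+1)/2; the smaller is 115.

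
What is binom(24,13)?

2496144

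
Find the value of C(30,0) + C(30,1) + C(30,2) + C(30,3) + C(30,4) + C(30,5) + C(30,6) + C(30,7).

1 + 30 + 435 + 4060 + 27405 + 142506 + 593775 + 2035800 = 2804012.

2804012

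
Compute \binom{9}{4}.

126

C(9,4) = (9·8·7·6) / 4! = 3024 / 24 = 126.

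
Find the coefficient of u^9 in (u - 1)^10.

The general term is C(10,j)·(u)^j·(-1)^(10-j); the u^9 term has j = 9.
C(10,9) = 10.
Coefficient = C(10,9) · (-1)^1 = 10 · (-1) = -10.

-10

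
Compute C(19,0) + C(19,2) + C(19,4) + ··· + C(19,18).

Half of (1+1)^19 + (1−1)^19 gives the even-index sum: 2^18 = 262144.

262144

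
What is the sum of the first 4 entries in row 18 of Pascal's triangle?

988

1 + 18 + 153 + 816 = 988.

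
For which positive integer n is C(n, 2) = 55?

11

n(n−1)/2 = 55 ⇒ n(n−1) = 110. Since 11·10 = 110, n = 11.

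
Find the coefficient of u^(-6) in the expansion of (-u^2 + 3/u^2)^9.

-61236

General term: C(9,j)·(-u^2)^j·(3/u^2)^(9-j), with u-exponent 2j − 2(9−j) = 4j − 18.
Set 4j − 18 = -6: j = 3.
C(9,3) = 84; (-1)^3 = -1; 3^6 = 729.
Coefficient = 84 · (-1) · 729 = -61236.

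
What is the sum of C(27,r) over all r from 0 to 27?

134217728

The entries of row 27 sum to 2^27 = 134217728.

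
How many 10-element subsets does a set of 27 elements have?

8436285

C(27,10) = (27·26·25·24·23·22·21·20·19·18) / 10! = 30613591008000 / 3628800 = 8436285.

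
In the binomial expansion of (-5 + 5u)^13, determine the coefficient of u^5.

1571044921875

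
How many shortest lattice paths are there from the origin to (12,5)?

Each path is a sequence of 17 steps with 12 rights: C(17,12) = 6188.

6188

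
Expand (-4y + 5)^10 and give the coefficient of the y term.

-78125000

The general term is C(10,j)·(-4y)^j·(5)^(10-j); the y^1 term has j = 1.
C(10,1) = 10.
Coefficient = C(10,1) · (-4)^1 · 5^9 = 10 · (-4) · 1953125 = -78125000.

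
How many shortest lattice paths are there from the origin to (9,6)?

Each path is a sequence of 15 steps with 9 rights: C(15,9) = 5005.

5005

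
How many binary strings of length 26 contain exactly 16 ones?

5311735

Choose the 16 positions: C(26,16) = 5311735.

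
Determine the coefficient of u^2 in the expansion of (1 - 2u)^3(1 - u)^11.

Coefficient of u^2 = Σ_{j} C(3,j)·(-2)^j·C(11,2-j)·(-1)^(2-j) for j from 0 to 2.
= 55 + 66 + 12 = 133.

133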